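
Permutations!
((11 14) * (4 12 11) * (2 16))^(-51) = ((2 16)(4 12 11 14))^(-51) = (2 16)(4 12 11 14)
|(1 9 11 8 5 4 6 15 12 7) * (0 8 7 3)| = 8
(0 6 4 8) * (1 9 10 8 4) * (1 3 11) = (0 6 3 11 1 9 10 8) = [6, 9, 2, 11, 4, 5, 3, 7, 0, 10, 8, 1]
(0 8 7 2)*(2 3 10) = (0 8 7 3 10 2) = [8, 1, 0, 10, 4, 5, 6, 3, 7, 9, 2]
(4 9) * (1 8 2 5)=(1 8 2 5)(4 9)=[0, 8, 5, 3, 9, 1, 6, 7, 2, 4]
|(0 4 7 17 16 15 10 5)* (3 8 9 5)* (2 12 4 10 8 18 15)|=24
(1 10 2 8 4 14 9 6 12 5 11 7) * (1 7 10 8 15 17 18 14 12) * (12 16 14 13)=[0, 8, 15, 3, 16, 11, 1, 7, 4, 6, 2, 10, 5, 12, 9, 17, 14, 18, 13]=(1 8 4 16 14 9 6)(2 15 17 18 13 12 5 11 10)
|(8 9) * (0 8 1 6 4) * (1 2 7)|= |(0 8 9 2 7 1 6 4)|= 8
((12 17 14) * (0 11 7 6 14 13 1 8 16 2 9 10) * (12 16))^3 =((0 11 7 6 14 16 2 9 10)(1 8 12 17 13))^3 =(0 6 2)(1 17 8 13 12)(7 16 10)(9 11 14)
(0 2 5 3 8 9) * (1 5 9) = (0 2 9)(1 5 3 8) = [2, 5, 9, 8, 4, 3, 6, 7, 1, 0]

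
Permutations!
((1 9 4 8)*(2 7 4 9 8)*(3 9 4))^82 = (2 3 4 7 9)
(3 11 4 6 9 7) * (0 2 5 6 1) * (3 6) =(0 2 5 3 11 4 1)(6 9 7) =[2, 0, 5, 11, 1, 3, 9, 6, 8, 7, 10, 4]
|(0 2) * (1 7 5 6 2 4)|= |(0 4 1 7 5 6 2)|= 7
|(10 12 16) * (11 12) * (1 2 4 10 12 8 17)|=|(1 2 4 10 11 8 17)(12 16)|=14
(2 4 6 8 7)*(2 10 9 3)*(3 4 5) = (2 5 3)(4 6 8 7 10 9) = [0, 1, 5, 2, 6, 3, 8, 10, 7, 4, 9]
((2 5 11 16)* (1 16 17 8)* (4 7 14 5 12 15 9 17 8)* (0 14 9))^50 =(4 9)(7 17)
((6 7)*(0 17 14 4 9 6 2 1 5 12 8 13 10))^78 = ((0 17 14 4 9 6 7 2 1 5 12 8 13 10))^78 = (0 1 14 12 9 13 7)(2 17 5 4 8 6 10)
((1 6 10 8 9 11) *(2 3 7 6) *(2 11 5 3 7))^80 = (11)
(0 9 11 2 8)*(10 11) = (0 9 10 11 2 8) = [9, 1, 8, 3, 4, 5, 6, 7, 0, 10, 11, 2]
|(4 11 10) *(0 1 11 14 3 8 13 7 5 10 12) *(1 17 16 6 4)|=15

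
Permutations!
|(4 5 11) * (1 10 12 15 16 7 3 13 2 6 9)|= |(1 10 12 15 16 7 3 13 2 6 9)(4 5 11)|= 33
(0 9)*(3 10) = (0 9)(3 10) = [9, 1, 2, 10, 4, 5, 6, 7, 8, 0, 3]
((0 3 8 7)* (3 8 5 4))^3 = ((0 8 7)(3 5 4))^3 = (8)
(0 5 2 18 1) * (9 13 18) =(0 5 2 9 13 18 1) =[5, 0, 9, 3, 4, 2, 6, 7, 8, 13, 10, 11, 12, 18, 14, 15, 16, 17, 1]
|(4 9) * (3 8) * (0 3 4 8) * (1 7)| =6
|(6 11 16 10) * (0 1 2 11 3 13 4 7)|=|(0 1 2 11 16 10 6 3 13 4 7)|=11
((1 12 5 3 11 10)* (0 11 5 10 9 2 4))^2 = ((0 11 9 2 4)(1 12 10)(3 5))^2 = (0 9 4 11 2)(1 10 12)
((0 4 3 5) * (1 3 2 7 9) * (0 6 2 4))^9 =(1 5 2 9 3 6 7)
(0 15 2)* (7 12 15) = (0 7 12 15 2) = [7, 1, 0, 3, 4, 5, 6, 12, 8, 9, 10, 11, 15, 13, 14, 2]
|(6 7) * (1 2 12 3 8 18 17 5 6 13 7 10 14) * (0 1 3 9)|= 40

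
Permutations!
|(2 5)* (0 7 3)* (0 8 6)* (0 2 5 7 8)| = |(0 8 6 2 7 3)| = 6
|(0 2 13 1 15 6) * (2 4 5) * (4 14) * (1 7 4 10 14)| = |(0 1 15 6)(2 13 7 4 5)(10 14)| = 20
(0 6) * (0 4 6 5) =(0 5)(4 6) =[5, 1, 2, 3, 6, 0, 4]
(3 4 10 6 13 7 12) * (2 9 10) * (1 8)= (1 8)(2 9 10 6 13 7 12 3 4)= [0, 8, 9, 4, 2, 5, 13, 12, 1, 10, 6, 11, 3, 7]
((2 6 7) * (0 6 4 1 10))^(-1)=(0 10 1 4 2 7 6)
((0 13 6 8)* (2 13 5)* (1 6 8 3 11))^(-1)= (0 8 13 2 5)(1 11 3 6)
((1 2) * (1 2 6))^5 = (1 6)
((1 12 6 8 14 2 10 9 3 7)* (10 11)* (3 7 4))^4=((1 12 6 8 14 2 11 10 9 7)(3 4))^4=(1 14 9 6 11)(2 7 8 10 12)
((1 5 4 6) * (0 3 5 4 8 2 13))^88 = (0 2 5)(1 4 6)(3 13 8) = ((0 3 5 8 2 13)(1 4 6))^88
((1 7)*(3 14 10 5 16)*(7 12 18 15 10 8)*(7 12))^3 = ((1 7)(3 14 8 12 18 15 10 5 16))^3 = (1 7)(3 12 10)(5 14 18)(8 15 16)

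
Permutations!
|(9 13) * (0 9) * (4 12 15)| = 3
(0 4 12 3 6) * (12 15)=(0 4 15 12 3 6)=[4, 1, 2, 6, 15, 5, 0, 7, 8, 9, 10, 11, 3, 13, 14, 12]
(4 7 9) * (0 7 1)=(0 7 9 4 1)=[7, 0, 2, 3, 1, 5, 6, 9, 8, 4]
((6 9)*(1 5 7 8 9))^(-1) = ((1 5 7 8 9 6))^(-1) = (1 6 9 8 7 5)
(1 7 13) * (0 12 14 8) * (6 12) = (0 6 12 14 8)(1 7 13) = [6, 7, 2, 3, 4, 5, 12, 13, 0, 9, 10, 11, 14, 1, 8]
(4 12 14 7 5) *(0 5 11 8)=(0 5 4 12 14 7 11 8)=[5, 1, 2, 3, 12, 4, 6, 11, 0, 9, 10, 8, 14, 13, 7]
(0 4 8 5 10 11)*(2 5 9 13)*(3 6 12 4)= (0 3 6 12 4 8 9 13 2 5 10 11)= [3, 1, 5, 6, 8, 10, 12, 7, 9, 13, 11, 0, 4, 2]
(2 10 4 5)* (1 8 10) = (1 8 10 4 5 2) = [0, 8, 1, 3, 5, 2, 6, 7, 10, 9, 4]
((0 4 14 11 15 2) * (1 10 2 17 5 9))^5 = ((0 4 14 11 15 17 5 9 1 10 2))^5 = (0 17 2 15 10 11 1 14 9 4 5)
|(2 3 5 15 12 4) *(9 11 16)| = |(2 3 5 15 12 4)(9 11 16)| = 6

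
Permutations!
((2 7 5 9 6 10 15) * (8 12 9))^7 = (2 10 9 8 7 15 6 12 5)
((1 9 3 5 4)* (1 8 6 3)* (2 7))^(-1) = (1 9)(2 7)(3 6 8 4 5)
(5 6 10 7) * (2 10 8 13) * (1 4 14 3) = [0, 4, 10, 1, 14, 6, 8, 5, 13, 9, 7, 11, 12, 2, 3] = (1 4 14 3)(2 10 7 5 6 8 13)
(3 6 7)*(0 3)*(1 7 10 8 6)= (0 3 1 7)(6 10 8)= [3, 7, 2, 1, 4, 5, 10, 0, 6, 9, 8]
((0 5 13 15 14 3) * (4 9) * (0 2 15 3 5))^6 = (15)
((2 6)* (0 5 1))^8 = (6)(0 1 5)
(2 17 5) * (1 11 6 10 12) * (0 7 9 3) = (0 7 9 3)(1 11 6 10 12)(2 17 5) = [7, 11, 17, 0, 4, 2, 10, 9, 8, 3, 12, 6, 1, 13, 14, 15, 16, 5]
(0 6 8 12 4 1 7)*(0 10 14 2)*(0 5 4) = [6, 7, 5, 3, 1, 4, 8, 10, 12, 9, 14, 11, 0, 13, 2] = (0 6 8 12)(1 7 10 14 2 5 4)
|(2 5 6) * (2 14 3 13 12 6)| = |(2 5)(3 13 12 6 14)| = 10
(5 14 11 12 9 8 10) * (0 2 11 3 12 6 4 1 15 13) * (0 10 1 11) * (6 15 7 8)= (0 2)(1 7 8)(3 12 9 6 4 11 15 13 10 5 14)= [2, 7, 0, 12, 11, 14, 4, 8, 1, 6, 5, 15, 9, 10, 3, 13]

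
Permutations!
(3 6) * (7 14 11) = (3 6)(7 14 11) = [0, 1, 2, 6, 4, 5, 3, 14, 8, 9, 10, 7, 12, 13, 11]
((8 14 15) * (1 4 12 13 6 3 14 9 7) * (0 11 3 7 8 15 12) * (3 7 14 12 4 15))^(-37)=((0 11 7 1 15 3 12 13 6 14 4)(8 9))^(-37)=(0 13 1 4 12 7 14 3 11 6 15)(8 9)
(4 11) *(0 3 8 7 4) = (0 3 8 7 4 11) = [3, 1, 2, 8, 11, 5, 6, 4, 7, 9, 10, 0]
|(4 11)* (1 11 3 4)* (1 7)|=|(1 11 7)(3 4)|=6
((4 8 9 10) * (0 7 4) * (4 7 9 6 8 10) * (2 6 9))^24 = (0 8 10 6 4 2 9)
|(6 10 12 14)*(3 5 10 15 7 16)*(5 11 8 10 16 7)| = |(3 11 8 10 12 14 6 15 5 16)| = 10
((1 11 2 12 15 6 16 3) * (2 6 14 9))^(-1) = (1 3 16 6 11)(2 9 14 15 12)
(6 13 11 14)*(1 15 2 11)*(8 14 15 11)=[0, 11, 8, 3, 4, 5, 13, 7, 14, 9, 10, 15, 12, 1, 6, 2]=(1 11 15 2 8 14 6 13)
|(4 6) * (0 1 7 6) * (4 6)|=4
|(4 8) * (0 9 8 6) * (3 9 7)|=7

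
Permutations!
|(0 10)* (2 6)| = |(0 10)(2 6)| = 2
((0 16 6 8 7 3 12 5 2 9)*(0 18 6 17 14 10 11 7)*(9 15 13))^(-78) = ((0 16 17 14 10 11 7 3 12 5 2 15 13 9 18 6 8))^(-78) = (0 3 18 10 15 16 12 6 11 13 17 5 8 7 9 14 2)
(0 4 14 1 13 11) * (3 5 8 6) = [4, 13, 2, 5, 14, 8, 3, 7, 6, 9, 10, 0, 12, 11, 1] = (0 4 14 1 13 11)(3 5 8 6)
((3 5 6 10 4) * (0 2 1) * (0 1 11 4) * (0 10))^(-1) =((0 2 11 4 3 5 6))^(-1) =(0 6 5 3 4 11 2)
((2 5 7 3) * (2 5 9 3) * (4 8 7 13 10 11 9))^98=(2 8)(3 13 11)(4 7)(5 10 9)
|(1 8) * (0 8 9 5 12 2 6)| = 8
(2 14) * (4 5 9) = (2 14)(4 5 9) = [0, 1, 14, 3, 5, 9, 6, 7, 8, 4, 10, 11, 12, 13, 2]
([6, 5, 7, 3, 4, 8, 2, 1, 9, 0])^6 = (0 8 1 2)(5 7 6 9)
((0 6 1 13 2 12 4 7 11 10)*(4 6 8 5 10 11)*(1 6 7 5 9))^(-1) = ((0 8 9 1 13 2 12 7 4 5 10))^(-1) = (0 10 5 4 7 12 2 13 1 9 8)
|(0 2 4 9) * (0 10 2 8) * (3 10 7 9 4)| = |(0 8)(2 3 10)(7 9)| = 6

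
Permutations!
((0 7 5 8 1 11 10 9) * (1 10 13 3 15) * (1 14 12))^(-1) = ((0 7 5 8 10 9)(1 11 13 3 15 14 12))^(-1) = (0 9 10 8 5 7)(1 12 14 15 3 13 11)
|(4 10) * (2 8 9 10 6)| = |(2 8 9 10 4 6)| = 6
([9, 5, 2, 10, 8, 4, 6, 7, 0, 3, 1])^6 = (0 4 1 3)(5 10 9 8)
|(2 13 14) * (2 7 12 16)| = |(2 13 14 7 12 16)| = 6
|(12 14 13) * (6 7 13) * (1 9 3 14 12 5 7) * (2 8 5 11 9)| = |(1 2 8 5 7 13 11 9 3 14 6)| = 11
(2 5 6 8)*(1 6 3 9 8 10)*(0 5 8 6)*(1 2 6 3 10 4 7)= (0 5 10 2 8 6 4 7 1)(3 9)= [5, 0, 8, 9, 7, 10, 4, 1, 6, 3, 2]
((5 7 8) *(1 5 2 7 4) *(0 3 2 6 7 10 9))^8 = (0 10 3 9 2)(1 4 5)(6 8 7)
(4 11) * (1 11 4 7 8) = (1 11 7 8) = [0, 11, 2, 3, 4, 5, 6, 8, 1, 9, 10, 7]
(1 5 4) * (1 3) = (1 5 4 3) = [0, 5, 2, 1, 3, 4]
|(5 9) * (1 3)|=2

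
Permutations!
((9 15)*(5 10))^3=(5 10)(9 15)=((5 10)(9 15))^3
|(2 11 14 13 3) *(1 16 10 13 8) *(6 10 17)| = 11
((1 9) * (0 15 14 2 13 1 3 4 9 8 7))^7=((0 15 14 2 13 1 8 7)(3 4 9))^7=(0 7 8 1 13 2 14 15)(3 4 9)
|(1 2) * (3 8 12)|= 6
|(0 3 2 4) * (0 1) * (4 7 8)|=|(0 3 2 7 8 4 1)|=7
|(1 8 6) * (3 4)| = |(1 8 6)(3 4)| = 6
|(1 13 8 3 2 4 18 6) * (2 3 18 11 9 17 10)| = |(1 13 8 18 6)(2 4 11 9 17 10)| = 30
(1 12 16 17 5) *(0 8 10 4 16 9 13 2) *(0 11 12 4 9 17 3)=(0 8 10 9 13 2 11 12 17 5 1 4 16 3)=[8, 4, 11, 0, 16, 1, 6, 7, 10, 13, 9, 12, 17, 2, 14, 15, 3, 5]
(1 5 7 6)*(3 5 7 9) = (1 7 6)(3 5 9) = [0, 7, 2, 5, 4, 9, 1, 6, 8, 3]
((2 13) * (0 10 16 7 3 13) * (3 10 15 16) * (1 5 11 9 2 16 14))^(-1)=((0 15 14 1 5 11 9 2)(3 13 16 7 10))^(-1)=(0 2 9 11 5 1 14 15)(3 10 7 16 13)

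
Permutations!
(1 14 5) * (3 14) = (1 3 14 5) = [0, 3, 2, 14, 4, 1, 6, 7, 8, 9, 10, 11, 12, 13, 5]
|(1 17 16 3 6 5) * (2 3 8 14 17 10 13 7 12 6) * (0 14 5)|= |(0 14 17 16 8 5 1 10 13 7 12 6)(2 3)|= 12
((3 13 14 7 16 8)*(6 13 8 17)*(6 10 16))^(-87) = ((3 8)(6 13 14 7)(10 16 17))^(-87) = (17)(3 8)(6 13 14 7)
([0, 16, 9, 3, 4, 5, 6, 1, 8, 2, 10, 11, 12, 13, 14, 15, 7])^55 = (1 16 7)(2 9)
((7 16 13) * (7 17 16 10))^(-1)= ((7 10)(13 17 16))^(-1)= (7 10)(13 16 17)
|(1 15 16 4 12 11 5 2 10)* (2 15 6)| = 12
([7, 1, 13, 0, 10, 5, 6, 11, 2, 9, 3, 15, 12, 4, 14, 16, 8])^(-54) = (0 7 11 15 16 8 2 13 4 10 3)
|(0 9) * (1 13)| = |(0 9)(1 13)| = 2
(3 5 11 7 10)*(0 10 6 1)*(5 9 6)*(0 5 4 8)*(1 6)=[10, 5, 2, 9, 8, 11, 6, 4, 0, 1, 3, 7]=(0 10 3 9 1 5 11 7 4 8)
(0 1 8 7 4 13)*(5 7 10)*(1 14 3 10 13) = [14, 8, 2, 10, 1, 7, 6, 4, 13, 9, 5, 11, 12, 0, 3] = (0 14 3 10 5 7 4 1 8 13)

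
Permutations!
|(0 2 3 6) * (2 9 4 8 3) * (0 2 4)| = 10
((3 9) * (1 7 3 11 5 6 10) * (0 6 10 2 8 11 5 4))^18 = ((0 6 2 8 11 4)(1 7 3 9 5 10))^18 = (11)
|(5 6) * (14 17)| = 2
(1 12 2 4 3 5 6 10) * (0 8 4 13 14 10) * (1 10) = [8, 12, 13, 5, 3, 6, 0, 7, 4, 9, 10, 11, 2, 14, 1] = (0 8 4 3 5 6)(1 12 2 13 14)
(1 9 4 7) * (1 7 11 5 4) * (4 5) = (1 9)(4 11) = [0, 9, 2, 3, 11, 5, 6, 7, 8, 1, 10, 4]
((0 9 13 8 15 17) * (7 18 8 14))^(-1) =(0 17 15 8 18 7 14 13 9)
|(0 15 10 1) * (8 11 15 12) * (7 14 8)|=9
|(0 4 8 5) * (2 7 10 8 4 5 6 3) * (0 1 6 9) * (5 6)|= |(0 6 3 2 7 10 8 9)(1 5)|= 8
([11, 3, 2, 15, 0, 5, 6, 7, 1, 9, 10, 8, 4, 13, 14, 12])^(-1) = [4, 8, 2, 1, 12, 5, 6, 7, 11, 9, 10, 0, 15, 13, 14, 3]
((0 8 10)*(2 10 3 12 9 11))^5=((0 8 3 12 9 11 2 10))^5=(0 11 3 10 9 8 2 12)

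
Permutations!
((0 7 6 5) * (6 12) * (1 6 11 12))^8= (12)(0 6 7 5 1)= ((0 7 1 6 5)(11 12))^8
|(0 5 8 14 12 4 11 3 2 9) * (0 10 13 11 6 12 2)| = |(0 5 8 14 2 9 10 13 11 3)(4 6 12)| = 30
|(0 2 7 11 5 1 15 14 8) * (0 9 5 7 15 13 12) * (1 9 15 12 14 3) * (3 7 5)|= 30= |(0 2 12)(1 13 14 8 15 7 11 5 9 3)|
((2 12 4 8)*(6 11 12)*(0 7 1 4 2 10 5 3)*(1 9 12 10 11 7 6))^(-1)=(0 3 5 10 11 8 4 1 2 12 9 7 6)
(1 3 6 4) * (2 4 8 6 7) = (1 3 7 2 4)(6 8) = [0, 3, 4, 7, 1, 5, 8, 2, 6]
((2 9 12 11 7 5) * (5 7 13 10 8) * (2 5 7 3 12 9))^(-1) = (3 7 8 10 13 11 12)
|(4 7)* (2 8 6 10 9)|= 10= |(2 8 6 10 9)(4 7)|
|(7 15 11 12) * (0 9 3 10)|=4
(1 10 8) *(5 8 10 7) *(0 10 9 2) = (0 10 9 2)(1 7 5 8) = [10, 7, 0, 3, 4, 8, 6, 5, 1, 2, 9]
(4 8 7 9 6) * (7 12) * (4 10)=[0, 1, 2, 3, 8, 5, 10, 9, 12, 6, 4, 11, 7]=(4 8 12 7 9 6 10)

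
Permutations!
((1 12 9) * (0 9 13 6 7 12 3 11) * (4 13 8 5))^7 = ((0 9 1 3 11)(4 13 6 7 12 8 5))^7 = (13)(0 1 11 9 3)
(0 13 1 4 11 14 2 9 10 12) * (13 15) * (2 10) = (0 15 13 1 4 11 14 10 12)(2 9) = [15, 4, 9, 3, 11, 5, 6, 7, 8, 2, 12, 14, 0, 1, 10, 13]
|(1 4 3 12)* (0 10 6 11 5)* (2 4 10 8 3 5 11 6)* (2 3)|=|(0 8 2 4 5)(1 10 3 12)|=20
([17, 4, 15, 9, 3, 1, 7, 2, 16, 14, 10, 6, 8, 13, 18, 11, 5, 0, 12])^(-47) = (0 17)(1 9 12 5 3 18 16 4 14 8)(2 6 15 7 11)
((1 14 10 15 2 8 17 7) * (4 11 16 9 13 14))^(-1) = (1 7 17 8 2 15 10 14 13 9 16 11 4)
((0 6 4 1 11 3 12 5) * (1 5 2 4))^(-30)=(0 2 11)(1 5 12)(3 6 4)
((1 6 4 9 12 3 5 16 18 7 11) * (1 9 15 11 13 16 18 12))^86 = ((1 6 4 15 11 9)(3 5 18 7 13 16 12))^86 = (1 4 11)(3 18 13 12 5 7 16)(6 15 9)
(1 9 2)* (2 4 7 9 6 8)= [0, 6, 1, 3, 7, 5, 8, 9, 2, 4]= (1 6 8 2)(4 7 9)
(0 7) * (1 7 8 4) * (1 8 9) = (0 9 1 7)(4 8) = [9, 7, 2, 3, 8, 5, 6, 0, 4, 1]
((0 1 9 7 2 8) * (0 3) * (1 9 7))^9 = ((0 9 1 7 2 8 3))^9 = (0 1 2 3 9 7 8)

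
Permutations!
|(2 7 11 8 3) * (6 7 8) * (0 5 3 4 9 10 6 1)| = |(0 5 3 2 8 4 9 10 6 7 11 1)| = 12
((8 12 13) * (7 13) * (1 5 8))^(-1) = (1 13 7 12 8 5)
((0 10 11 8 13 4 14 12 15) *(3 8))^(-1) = (0 15 12 14 4 13 8 3 11 10)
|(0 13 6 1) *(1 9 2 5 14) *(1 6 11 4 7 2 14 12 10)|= |(0 13 11 4 7 2 5 12 10 1)(6 9 14)|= 30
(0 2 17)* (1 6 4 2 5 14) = (0 5 14 1 6 4 2 17) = [5, 6, 17, 3, 2, 14, 4, 7, 8, 9, 10, 11, 12, 13, 1, 15, 16, 0]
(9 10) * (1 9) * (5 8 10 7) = (1 9 7 5 8 10) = [0, 9, 2, 3, 4, 8, 6, 5, 10, 7, 1]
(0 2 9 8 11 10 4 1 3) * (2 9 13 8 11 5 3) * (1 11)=[9, 2, 13, 0, 11, 3, 6, 7, 5, 1, 4, 10, 12, 8]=(0 9 1 2 13 8 5 3)(4 11 10)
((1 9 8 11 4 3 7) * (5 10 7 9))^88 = (3 11 9 4 8)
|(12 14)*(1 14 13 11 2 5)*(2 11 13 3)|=|(1 14 12 3 2 5)|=6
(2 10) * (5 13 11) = (2 10)(5 13 11) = [0, 1, 10, 3, 4, 13, 6, 7, 8, 9, 2, 5, 12, 11]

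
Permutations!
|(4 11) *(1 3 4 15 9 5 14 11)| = 15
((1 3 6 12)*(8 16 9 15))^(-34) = (1 6)(3 12)(8 9)(15 16) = ((1 3 6 12)(8 16 9 15))^(-34)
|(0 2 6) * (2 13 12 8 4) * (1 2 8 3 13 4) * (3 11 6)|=10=|(0 4 8 1 2 3 13 12 11 6)|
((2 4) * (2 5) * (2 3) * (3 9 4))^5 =((2 3)(4 5 9))^5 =(2 3)(4 9 5)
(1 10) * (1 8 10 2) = (1 2)(8 10) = [0, 2, 1, 3, 4, 5, 6, 7, 10, 9, 8]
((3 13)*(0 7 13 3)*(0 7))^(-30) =(13)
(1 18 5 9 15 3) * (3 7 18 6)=[0, 6, 2, 1, 4, 9, 3, 18, 8, 15, 10, 11, 12, 13, 14, 7, 16, 17, 5]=(1 6 3)(5 9 15 7 18)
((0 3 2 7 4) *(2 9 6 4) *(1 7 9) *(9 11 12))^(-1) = ((0 3 1 7 2 11 12 9 6 4))^(-1) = (0 4 6 9 12 11 2 7 1 3)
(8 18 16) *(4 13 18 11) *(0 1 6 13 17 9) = [1, 6, 2, 3, 17, 5, 13, 7, 11, 0, 10, 4, 12, 18, 14, 15, 8, 9, 16] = (0 1 6 13 18 16 8 11 4 17 9)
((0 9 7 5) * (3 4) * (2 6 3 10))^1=(0 9 7 5)(2 6 3 4 10)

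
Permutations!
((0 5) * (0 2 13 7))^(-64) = (0 5 2 13 7)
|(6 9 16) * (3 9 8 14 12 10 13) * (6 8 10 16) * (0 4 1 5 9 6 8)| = |(0 4 1 5 9 8 14 12 16)(3 6 10 13)| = 36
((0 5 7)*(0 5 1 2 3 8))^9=((0 1 2 3 8)(5 7))^9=(0 8 3 2 1)(5 7)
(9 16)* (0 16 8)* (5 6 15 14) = (0 16 9 8)(5 6 15 14) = [16, 1, 2, 3, 4, 6, 15, 7, 0, 8, 10, 11, 12, 13, 5, 14, 9]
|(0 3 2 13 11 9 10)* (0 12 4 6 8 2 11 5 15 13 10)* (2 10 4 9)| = 30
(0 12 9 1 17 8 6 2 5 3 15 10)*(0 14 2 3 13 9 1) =(0 12 1 17 8 6 3 15 10 14 2 5 13 9) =[12, 17, 5, 15, 4, 13, 3, 7, 6, 0, 14, 11, 1, 9, 2, 10, 16, 8]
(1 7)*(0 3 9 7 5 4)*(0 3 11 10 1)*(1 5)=[11, 1, 2, 9, 3, 4, 6, 0, 8, 7, 5, 10]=(0 11 10 5 4 3 9 7)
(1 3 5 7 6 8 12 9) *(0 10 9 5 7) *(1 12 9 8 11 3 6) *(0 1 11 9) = (0 10 8)(1 6 9 12 5)(3 7 11) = [10, 6, 2, 7, 4, 1, 9, 11, 0, 12, 8, 3, 5]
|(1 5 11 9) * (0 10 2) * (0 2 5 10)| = |(1 10 5 11 9)| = 5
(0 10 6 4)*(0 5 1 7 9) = (0 10 6 4 5 1 7 9) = [10, 7, 2, 3, 5, 1, 4, 9, 8, 0, 6]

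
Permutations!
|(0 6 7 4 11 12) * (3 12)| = 7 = |(0 6 7 4 11 3 12)|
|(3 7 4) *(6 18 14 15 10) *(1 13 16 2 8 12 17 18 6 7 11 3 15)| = 36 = |(1 13 16 2 8 12 17 18 14)(3 11)(4 15 10 7)|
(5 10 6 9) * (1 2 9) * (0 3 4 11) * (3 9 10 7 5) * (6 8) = (0 9 3 4 11)(1 2 10 8 6)(5 7) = [9, 2, 10, 4, 11, 7, 1, 5, 6, 3, 8, 0]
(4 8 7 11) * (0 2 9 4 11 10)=[2, 1, 9, 3, 8, 5, 6, 10, 7, 4, 0, 11]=(11)(0 2 9 4 8 7 10)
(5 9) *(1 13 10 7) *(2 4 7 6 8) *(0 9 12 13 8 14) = (0 9 5 12 13 10 6 14)(1 8 2 4 7) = [9, 8, 4, 3, 7, 12, 14, 1, 2, 5, 6, 11, 13, 10, 0]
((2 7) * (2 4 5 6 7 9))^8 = (9)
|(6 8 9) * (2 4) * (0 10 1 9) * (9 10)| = 4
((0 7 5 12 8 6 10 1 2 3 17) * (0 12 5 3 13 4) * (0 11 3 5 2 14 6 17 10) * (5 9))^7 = (0 11 7 3 9 10 5 1 2 14 13 6 4)(8 17 12)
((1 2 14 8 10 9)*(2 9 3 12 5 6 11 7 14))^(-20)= (3 8 7 6 12 10 14 11 5)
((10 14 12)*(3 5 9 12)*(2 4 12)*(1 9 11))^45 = (1 10)(2 3)(4 5)(9 14)(11 12)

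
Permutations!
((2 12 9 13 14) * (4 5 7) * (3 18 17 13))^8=(18)(4 7 5)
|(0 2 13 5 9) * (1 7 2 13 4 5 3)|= 9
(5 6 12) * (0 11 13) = (0 11 13)(5 6 12) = [11, 1, 2, 3, 4, 6, 12, 7, 8, 9, 10, 13, 5, 0]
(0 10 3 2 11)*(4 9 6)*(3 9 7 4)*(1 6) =[10, 6, 11, 2, 7, 5, 3, 4, 8, 1, 9, 0] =(0 10 9 1 6 3 2 11)(4 7)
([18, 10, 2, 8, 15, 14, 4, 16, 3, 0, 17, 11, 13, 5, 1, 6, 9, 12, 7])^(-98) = [7, 1, 2, 3, 15, 5, 4, 9, 8, 18, 10, 11, 12, 13, 14, 6, 0, 17, 16]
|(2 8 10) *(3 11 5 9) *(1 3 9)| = |(1 3 11 5)(2 8 10)| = 12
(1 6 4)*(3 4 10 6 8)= (1 8 3 4)(6 10)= [0, 8, 2, 4, 1, 5, 10, 7, 3, 9, 6]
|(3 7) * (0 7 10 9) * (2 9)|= 6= |(0 7 3 10 2 9)|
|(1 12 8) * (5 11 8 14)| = 6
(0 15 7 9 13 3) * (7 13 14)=[15, 1, 2, 0, 4, 5, 6, 9, 8, 14, 10, 11, 12, 3, 7, 13]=(0 15 13 3)(7 9 14)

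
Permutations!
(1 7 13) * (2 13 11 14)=(1 7 11 14 2 13)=[0, 7, 13, 3, 4, 5, 6, 11, 8, 9, 10, 14, 12, 1, 2]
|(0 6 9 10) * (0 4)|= 5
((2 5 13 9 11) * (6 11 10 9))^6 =(2 5 13 6 11)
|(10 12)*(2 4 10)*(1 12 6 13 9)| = 8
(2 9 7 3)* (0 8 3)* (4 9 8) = (0 4 9 7)(2 8 3) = [4, 1, 8, 2, 9, 5, 6, 0, 3, 7]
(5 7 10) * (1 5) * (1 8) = [0, 5, 2, 3, 4, 7, 6, 10, 1, 9, 8] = (1 5 7 10 8)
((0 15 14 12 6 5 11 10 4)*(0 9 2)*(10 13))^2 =((0 15 14 12 6 5 11 13 10 4 9 2))^2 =(0 14 6 11 10 9)(2 15 12 5 13 4)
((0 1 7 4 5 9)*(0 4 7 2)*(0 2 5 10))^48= ((0 1 5 9 4 10))^48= (10)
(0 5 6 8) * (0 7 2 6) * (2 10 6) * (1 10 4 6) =(0 5)(1 10)(4 6 8 7) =[5, 10, 2, 3, 6, 0, 8, 4, 7, 9, 1]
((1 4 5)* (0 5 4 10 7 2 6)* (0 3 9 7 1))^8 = (10)(2 9 6 7 3)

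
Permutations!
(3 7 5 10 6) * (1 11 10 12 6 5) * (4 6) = [0, 11, 2, 7, 6, 12, 3, 1, 8, 9, 5, 10, 4] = (1 11 10 5 12 4 6 3 7)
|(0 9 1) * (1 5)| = 4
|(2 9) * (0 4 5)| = 6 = |(0 4 5)(2 9)|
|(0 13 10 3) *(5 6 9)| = 12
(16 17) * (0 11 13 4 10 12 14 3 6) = (0 11 13 4 10 12 14 3 6)(16 17) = [11, 1, 2, 6, 10, 5, 0, 7, 8, 9, 12, 13, 14, 4, 3, 15, 17, 16]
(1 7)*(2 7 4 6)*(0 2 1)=(0 2 7)(1 4 6)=[2, 4, 7, 3, 6, 5, 1, 0]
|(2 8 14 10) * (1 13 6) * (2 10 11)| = 12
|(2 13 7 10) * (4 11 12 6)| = 4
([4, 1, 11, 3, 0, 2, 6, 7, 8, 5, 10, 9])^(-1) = [4, 1, 5, 3, 0, 9, 6, 7, 8, 11, 10, 2]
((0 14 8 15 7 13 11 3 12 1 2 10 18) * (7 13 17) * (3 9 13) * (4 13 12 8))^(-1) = (0 18 10 2 1 12 9 11 13 4 14)(3 15 8)(7 17)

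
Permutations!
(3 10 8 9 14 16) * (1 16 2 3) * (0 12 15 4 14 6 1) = (0 12 15 4 14 2 3 10 8 9 6 1 16) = [12, 16, 3, 10, 14, 5, 1, 7, 9, 6, 8, 11, 15, 13, 2, 4, 0]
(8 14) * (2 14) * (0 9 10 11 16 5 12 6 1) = (0 9 10 11 16 5 12 6 1)(2 14 8) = [9, 0, 14, 3, 4, 12, 1, 7, 2, 10, 11, 16, 6, 13, 8, 15, 5]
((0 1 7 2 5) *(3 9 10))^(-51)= ((0 1 7 2 5)(3 9 10))^(-51)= (10)(0 5 2 7 1)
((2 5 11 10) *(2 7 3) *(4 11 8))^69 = ((2 5 8 4 11 10 7 3))^69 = (2 10 8 3 11 5 7 4)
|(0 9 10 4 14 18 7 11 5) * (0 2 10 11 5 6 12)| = 35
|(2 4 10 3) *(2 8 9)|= 6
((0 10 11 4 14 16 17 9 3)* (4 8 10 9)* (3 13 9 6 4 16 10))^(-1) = (0 3 8 11 10 14 4 6)(9 13)(16 17)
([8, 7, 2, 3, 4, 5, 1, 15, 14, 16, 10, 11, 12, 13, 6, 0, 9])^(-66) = [1, 8, 2, 3, 4, 5, 0, 14, 7, 9, 10, 11, 12, 13, 15, 6, 16]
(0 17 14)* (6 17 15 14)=(0 15 14)(6 17)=[15, 1, 2, 3, 4, 5, 17, 7, 8, 9, 10, 11, 12, 13, 0, 14, 16, 6]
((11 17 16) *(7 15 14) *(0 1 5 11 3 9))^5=(0 16 5 9 17 1 3 11)(7 14 15)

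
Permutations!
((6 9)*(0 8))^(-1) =((0 8)(6 9))^(-1) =(0 8)(6 9)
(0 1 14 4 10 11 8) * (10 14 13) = (0 1 13 10 11 8)(4 14) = [1, 13, 2, 3, 14, 5, 6, 7, 0, 9, 11, 8, 12, 10, 4]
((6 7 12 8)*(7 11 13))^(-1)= ((6 11 13 7 12 8))^(-1)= (6 8 12 7 13 11)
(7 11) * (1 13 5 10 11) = [0, 13, 2, 3, 4, 10, 6, 1, 8, 9, 11, 7, 12, 5] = (1 13 5 10 11 7)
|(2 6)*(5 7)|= 2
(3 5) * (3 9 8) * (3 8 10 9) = (3 5)(9 10) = [0, 1, 2, 5, 4, 3, 6, 7, 8, 10, 9]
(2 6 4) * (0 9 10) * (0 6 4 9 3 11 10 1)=(0 3 11 10 6 9 1)(2 4)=[3, 0, 4, 11, 2, 5, 9, 7, 8, 1, 6, 10]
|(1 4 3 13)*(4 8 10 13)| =4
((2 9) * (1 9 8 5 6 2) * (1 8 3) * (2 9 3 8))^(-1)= ((1 3)(2 8 5 6 9))^(-1)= (1 3)(2 9 6 5 8)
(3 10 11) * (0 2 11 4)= [2, 1, 11, 10, 0, 5, 6, 7, 8, 9, 4, 3]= (0 2 11 3 10 4)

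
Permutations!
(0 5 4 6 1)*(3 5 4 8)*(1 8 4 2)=(0 2 1)(3 5 4 6 8)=[2, 0, 1, 5, 6, 4, 8, 7, 3]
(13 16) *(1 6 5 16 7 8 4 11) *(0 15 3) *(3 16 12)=[15, 6, 2, 0, 11, 12, 5, 8, 4, 9, 10, 1, 3, 7, 14, 16, 13]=(0 15 16 13 7 8 4 11 1 6 5 12 3)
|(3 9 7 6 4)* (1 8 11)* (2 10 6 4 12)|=12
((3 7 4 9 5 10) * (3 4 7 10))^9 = ((3 10 4 9 5))^9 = (3 5 9 4 10)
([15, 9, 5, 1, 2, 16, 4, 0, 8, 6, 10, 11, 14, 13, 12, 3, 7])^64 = (0 16 2 6 1 15 7 5 4 9 3)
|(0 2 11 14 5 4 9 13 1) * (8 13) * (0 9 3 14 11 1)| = |(0 2 1 9 8 13)(3 14 5 4)| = 12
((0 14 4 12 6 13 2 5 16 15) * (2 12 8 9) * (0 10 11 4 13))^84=(0 6 12 13 14)(2 15 4)(5 10 8)(9 16 11)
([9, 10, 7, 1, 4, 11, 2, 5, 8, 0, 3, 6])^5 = [9, 3, 2, 10, 4, 5, 6, 7, 8, 0, 1, 11]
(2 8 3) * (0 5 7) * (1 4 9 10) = [5, 4, 8, 2, 9, 7, 6, 0, 3, 10, 1] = (0 5 7)(1 4 9 10)(2 8 3)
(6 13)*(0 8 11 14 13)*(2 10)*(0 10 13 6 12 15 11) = (0 8)(2 13 12 15 11 14 6 10) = [8, 1, 13, 3, 4, 5, 10, 7, 0, 9, 2, 14, 15, 12, 6, 11]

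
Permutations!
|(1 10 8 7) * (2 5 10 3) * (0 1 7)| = 7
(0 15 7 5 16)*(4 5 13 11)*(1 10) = (0 15 7 13 11 4 5 16)(1 10) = [15, 10, 2, 3, 5, 16, 6, 13, 8, 9, 1, 4, 12, 11, 14, 7, 0]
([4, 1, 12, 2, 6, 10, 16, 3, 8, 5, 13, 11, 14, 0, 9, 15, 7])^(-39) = (16)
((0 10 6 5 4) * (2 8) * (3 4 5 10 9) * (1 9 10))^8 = (0 10 6 1 9 3 4)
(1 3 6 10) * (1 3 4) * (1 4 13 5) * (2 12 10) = [0, 13, 12, 6, 4, 1, 2, 7, 8, 9, 3, 11, 10, 5] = (1 13 5)(2 12 10 3 6)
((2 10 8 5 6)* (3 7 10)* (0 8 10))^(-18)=((10)(0 8 5 6 2 3 7))^(-18)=(10)(0 6 7 5 3 8 2)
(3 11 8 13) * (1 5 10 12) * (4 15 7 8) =[0, 5, 2, 11, 15, 10, 6, 8, 13, 9, 12, 4, 1, 3, 14, 7] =(1 5 10 12)(3 11 4 15 7 8 13)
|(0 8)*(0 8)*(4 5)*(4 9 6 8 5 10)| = 4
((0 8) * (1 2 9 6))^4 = (9) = ((0 8)(1 2 9 6))^4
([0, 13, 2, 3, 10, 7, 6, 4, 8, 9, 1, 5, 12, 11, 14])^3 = (14)(1 5 10 11 4 13 7)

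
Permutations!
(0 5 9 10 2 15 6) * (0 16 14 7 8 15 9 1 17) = (0 5 1 17)(2 9 10)(6 16 14 7 8 15) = [5, 17, 9, 3, 4, 1, 16, 8, 15, 10, 2, 11, 12, 13, 7, 6, 14, 0]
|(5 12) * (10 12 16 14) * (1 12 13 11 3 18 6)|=11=|(1 12 5 16 14 10 13 11 3 18 6)|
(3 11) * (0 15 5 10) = (0 15 5 10)(3 11) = [15, 1, 2, 11, 4, 10, 6, 7, 8, 9, 0, 3, 12, 13, 14, 5]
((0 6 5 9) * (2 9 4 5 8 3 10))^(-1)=((0 6 8 3 10 2 9)(4 5))^(-1)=(0 9 2 10 3 8 6)(4 5)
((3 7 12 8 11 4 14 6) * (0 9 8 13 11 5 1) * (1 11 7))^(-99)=((0 9 8 5 11 4 14 6 3 1)(7 12 13))^(-99)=(0 9 8 5 11 4 14 6 3 1)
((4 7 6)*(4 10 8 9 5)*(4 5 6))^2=(6 8)(9 10)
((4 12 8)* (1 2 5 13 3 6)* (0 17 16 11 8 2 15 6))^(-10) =((0 17 16 11 8 4 12 2 5 13 3)(1 15 6))^(-10) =(0 17 16 11 8 4 12 2 5 13 3)(1 6 15)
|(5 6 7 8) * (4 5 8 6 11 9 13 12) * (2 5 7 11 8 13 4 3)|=|(2 5 8 13 12 3)(4 7 6 11 9)|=30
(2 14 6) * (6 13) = [0, 1, 14, 3, 4, 5, 2, 7, 8, 9, 10, 11, 12, 6, 13] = (2 14 13 6)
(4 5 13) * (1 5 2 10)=[0, 5, 10, 3, 2, 13, 6, 7, 8, 9, 1, 11, 12, 4]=(1 5 13 4 2 10)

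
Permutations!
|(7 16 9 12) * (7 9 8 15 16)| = 6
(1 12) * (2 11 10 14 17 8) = (1 12)(2 11 10 14 17 8) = [0, 12, 11, 3, 4, 5, 6, 7, 2, 9, 14, 10, 1, 13, 17, 15, 16, 8]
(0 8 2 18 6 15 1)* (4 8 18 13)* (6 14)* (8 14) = (0 18 8 2 13 4 14 6 15 1) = [18, 0, 13, 3, 14, 5, 15, 7, 2, 9, 10, 11, 12, 4, 6, 1, 16, 17, 8]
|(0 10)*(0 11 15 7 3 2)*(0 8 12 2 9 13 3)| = |(0 10 11 15 7)(2 8 12)(3 9 13)| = 15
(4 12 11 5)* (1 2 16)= (1 2 16)(4 12 11 5)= [0, 2, 16, 3, 12, 4, 6, 7, 8, 9, 10, 5, 11, 13, 14, 15, 1]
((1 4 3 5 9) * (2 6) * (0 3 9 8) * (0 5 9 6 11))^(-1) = (0 11 2 6 4 1 9 3)(5 8)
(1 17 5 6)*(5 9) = [0, 17, 2, 3, 4, 6, 1, 7, 8, 5, 10, 11, 12, 13, 14, 15, 16, 9] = (1 17 9 5 6)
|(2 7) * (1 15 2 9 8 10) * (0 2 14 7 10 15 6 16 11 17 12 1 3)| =|(0 2 10 3)(1 6 16 11 17 12)(7 9 8 15 14)| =60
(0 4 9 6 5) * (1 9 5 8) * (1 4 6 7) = [6, 9, 2, 3, 5, 0, 8, 1, 4, 7] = (0 6 8 4 5)(1 9 7)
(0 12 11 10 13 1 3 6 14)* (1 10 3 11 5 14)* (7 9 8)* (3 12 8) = [8, 11, 2, 6, 4, 14, 1, 9, 7, 3, 13, 12, 5, 10, 0] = (0 8 7 9 3 6 1 11 12 5 14)(10 13)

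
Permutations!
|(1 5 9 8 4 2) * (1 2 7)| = 6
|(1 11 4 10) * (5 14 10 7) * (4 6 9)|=|(1 11 6 9 4 7 5 14 10)|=9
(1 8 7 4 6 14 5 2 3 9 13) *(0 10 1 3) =[10, 8, 0, 9, 6, 2, 14, 4, 7, 13, 1, 11, 12, 3, 5] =(0 10 1 8 7 4 6 14 5 2)(3 9 13)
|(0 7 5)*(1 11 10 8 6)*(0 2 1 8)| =14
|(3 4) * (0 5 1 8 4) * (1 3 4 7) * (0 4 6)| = 15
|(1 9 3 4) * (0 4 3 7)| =|(0 4 1 9 7)| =5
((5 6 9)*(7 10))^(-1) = ((5 6 9)(7 10))^(-1) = (5 9 6)(7 10)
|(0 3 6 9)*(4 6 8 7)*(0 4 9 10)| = |(0 3 8 7 9 4 6 10)| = 8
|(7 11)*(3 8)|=2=|(3 8)(7 11)|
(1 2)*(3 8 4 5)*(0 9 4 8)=[9, 2, 1, 0, 5, 3, 6, 7, 8, 4]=(0 9 4 5 3)(1 2)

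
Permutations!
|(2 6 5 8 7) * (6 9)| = 6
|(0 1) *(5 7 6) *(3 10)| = |(0 1)(3 10)(5 7 6)| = 6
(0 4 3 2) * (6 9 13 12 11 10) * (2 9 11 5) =[4, 1, 0, 9, 3, 2, 11, 7, 8, 13, 6, 10, 5, 12] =(0 4 3 9 13 12 5 2)(6 11 10)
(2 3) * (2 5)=(2 3 5)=[0, 1, 3, 5, 4, 2]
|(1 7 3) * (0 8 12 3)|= |(0 8 12 3 1 7)|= 6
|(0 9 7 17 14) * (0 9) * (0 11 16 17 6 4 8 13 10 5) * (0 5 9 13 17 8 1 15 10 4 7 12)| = 26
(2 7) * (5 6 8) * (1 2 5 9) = (1 2 7 5 6 8 9) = [0, 2, 7, 3, 4, 6, 8, 5, 9, 1]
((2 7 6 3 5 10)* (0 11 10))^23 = (0 5 3 6 7 2 10 11)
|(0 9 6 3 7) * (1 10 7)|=|(0 9 6 3 1 10 7)|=7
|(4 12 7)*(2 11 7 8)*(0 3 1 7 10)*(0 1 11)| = |(0 3 11 10 1 7 4 12 8 2)| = 10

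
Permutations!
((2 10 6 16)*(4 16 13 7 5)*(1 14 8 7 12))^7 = ((1 14 8 7 5 4 16 2 10 6 13 12))^7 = (1 2 8 6 5 12 16 14 10 7 13 4)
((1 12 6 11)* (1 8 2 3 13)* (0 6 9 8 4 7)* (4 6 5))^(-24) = ((0 5 4 7)(1 12 9 8 2 3 13)(6 11))^(-24) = (1 2 12 3 9 13 8)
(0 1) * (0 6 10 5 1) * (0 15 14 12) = [15, 6, 2, 3, 4, 1, 10, 7, 8, 9, 5, 11, 0, 13, 12, 14] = (0 15 14 12)(1 6 10 5)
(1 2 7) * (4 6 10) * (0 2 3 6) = (0 2 7 1 3 6 10 4) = [2, 3, 7, 6, 0, 5, 10, 1, 8, 9, 4]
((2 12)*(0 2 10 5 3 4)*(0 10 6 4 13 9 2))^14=(2 5 12 3 6 13 4 9 10)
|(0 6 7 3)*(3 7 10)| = |(0 6 10 3)| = 4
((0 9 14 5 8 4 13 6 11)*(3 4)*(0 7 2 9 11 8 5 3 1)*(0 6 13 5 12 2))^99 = (2 9 14 3 4 5 12)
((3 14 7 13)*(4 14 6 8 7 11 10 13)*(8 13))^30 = ((3 6 13)(4 14 11 10 8 7))^30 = (14)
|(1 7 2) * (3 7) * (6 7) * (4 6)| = 6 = |(1 3 4 6 7 2)|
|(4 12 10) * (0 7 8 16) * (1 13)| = |(0 7 8 16)(1 13)(4 12 10)| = 12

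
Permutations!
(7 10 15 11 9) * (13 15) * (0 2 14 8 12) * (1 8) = (0 2 14 1 8 12)(7 10 13 15 11 9) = [2, 8, 14, 3, 4, 5, 6, 10, 12, 7, 13, 9, 0, 15, 1, 11]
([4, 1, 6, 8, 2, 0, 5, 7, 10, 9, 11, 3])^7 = (0 2 5 4 6)(3 11 10 8)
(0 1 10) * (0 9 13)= (0 1 10 9 13)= [1, 10, 2, 3, 4, 5, 6, 7, 8, 13, 9, 11, 12, 0]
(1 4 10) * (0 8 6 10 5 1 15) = (0 8 6 10 15)(1 4 5) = [8, 4, 2, 3, 5, 1, 10, 7, 6, 9, 15, 11, 12, 13, 14, 0]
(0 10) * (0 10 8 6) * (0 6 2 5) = [8, 1, 5, 3, 4, 0, 6, 7, 2, 9, 10] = (10)(0 8 2 5)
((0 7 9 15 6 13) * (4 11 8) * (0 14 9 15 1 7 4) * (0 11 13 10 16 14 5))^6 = (0 13)(1 14 10 15)(4 5)(6 7 9 16)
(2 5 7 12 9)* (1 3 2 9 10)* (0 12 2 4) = (0 12 10 1 3 4)(2 5 7) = [12, 3, 5, 4, 0, 7, 6, 2, 8, 9, 1, 11, 10]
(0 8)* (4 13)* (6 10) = [8, 1, 2, 3, 13, 5, 10, 7, 0, 9, 6, 11, 12, 4] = (0 8)(4 13)(6 10)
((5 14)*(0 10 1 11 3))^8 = (14)(0 11 10 3 1)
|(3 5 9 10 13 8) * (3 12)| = 7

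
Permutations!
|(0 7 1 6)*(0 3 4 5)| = 7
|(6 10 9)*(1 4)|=|(1 4)(6 10 9)|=6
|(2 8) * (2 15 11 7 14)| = 6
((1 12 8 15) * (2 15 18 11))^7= (18)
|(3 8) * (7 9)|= |(3 8)(7 9)|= 2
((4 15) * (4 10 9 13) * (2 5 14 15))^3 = (2 15 13 5 10 4 14 9)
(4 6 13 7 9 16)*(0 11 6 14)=(0 11 6 13 7 9 16 4 14)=[11, 1, 2, 3, 14, 5, 13, 9, 8, 16, 10, 6, 12, 7, 0, 15, 4]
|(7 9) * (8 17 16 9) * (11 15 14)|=15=|(7 8 17 16 9)(11 15 14)|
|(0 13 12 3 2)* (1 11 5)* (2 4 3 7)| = |(0 13 12 7 2)(1 11 5)(3 4)| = 30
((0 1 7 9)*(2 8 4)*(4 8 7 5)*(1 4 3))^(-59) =(0 4 2 7 9)(1 5 3)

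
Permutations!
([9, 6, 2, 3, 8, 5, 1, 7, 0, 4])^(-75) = [9, 6, 2, 3, 8, 5, 1, 7, 0, 4]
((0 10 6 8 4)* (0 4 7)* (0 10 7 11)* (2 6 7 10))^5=(0 8 2 10 11 6 7)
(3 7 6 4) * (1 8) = (1 8)(3 7 6 4) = [0, 8, 2, 7, 3, 5, 4, 6, 1]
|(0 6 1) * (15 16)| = |(0 6 1)(15 16)| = 6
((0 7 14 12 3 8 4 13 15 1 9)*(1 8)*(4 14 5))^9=(0 3 8 4)(1 14 13 7)(5 9 12 15)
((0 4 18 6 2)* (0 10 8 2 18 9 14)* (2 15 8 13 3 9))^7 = (0 14 9 3 13 10 2 4)(6 18)(8 15)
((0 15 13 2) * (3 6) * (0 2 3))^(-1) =(0 6 3 13 15)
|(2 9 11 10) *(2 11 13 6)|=4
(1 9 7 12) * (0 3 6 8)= (0 3 6 8)(1 9 7 12)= [3, 9, 2, 6, 4, 5, 8, 12, 0, 7, 10, 11, 1]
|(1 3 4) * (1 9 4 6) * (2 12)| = |(1 3 6)(2 12)(4 9)| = 6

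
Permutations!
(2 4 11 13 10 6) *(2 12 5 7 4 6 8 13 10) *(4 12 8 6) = (2 4 11 10 6 8 13)(5 7 12) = [0, 1, 4, 3, 11, 7, 8, 12, 13, 9, 6, 10, 5, 2]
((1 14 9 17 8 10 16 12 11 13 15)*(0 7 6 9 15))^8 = (0 12 8 6 13 16 17 7 11 10 9)(1 15 14) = ((0 7 6 9 17 8 10 16 12 11 13)(1 14 15))^8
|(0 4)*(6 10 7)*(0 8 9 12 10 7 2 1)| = |(0 4 8 9 12 10 2 1)(6 7)| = 8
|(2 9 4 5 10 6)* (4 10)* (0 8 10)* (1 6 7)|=8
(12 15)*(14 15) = (12 14 15) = [0, 1, 2, 3, 4, 5, 6, 7, 8, 9, 10, 11, 14, 13, 15, 12]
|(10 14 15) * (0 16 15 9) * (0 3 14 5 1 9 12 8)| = 11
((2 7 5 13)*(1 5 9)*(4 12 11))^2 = (1 13 7)(2 9 5)(4 11 12)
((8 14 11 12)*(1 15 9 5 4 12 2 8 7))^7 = (15)(2 11 14 8)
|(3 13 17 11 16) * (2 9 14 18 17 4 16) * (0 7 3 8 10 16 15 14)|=12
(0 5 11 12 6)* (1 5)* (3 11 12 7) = [1, 5, 2, 11, 4, 12, 0, 3, 8, 9, 10, 7, 6] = (0 1 5 12 6)(3 11 7)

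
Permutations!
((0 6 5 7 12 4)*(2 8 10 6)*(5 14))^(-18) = ((0 2 8 10 6 14 5 7 12 4))^(-18) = (0 8 6 5 12)(2 10 14 7 4)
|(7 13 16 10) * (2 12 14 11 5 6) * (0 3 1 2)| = 36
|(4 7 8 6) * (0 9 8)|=6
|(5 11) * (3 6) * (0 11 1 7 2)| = 6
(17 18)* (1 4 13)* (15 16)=[0, 4, 2, 3, 13, 5, 6, 7, 8, 9, 10, 11, 12, 1, 14, 16, 15, 18, 17]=(1 4 13)(15 16)(17 18)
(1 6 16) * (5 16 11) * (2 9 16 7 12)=(1 6 11 5 7 12 2 9 16)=[0, 6, 9, 3, 4, 7, 11, 12, 8, 16, 10, 5, 2, 13, 14, 15, 1]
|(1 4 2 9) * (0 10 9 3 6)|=|(0 10 9 1 4 2 3 6)|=8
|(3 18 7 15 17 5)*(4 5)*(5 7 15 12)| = 8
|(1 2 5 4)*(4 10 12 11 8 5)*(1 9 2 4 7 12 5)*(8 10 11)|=|(1 4 9 2 7 12 8)(5 11 10)|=21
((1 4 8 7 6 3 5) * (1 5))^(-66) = ((1 4 8 7 6 3))^(-66) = (8)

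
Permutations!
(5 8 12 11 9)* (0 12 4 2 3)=(0 12 11 9 5 8 4 2 3)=[12, 1, 3, 0, 2, 8, 6, 7, 4, 5, 10, 9, 11]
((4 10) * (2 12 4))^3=((2 12 4 10))^3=(2 10 4 12)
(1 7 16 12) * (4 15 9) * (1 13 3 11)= (1 7 16 12 13 3 11)(4 15 9)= [0, 7, 2, 11, 15, 5, 6, 16, 8, 4, 10, 1, 13, 3, 14, 9, 12]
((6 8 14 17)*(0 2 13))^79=(0 2 13)(6 17 14 8)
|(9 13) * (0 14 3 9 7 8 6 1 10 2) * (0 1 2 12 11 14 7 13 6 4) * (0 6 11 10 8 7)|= 20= |(1 8 4 6 2)(3 9 11 14)(10 12)|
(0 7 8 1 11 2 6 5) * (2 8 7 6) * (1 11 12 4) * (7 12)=(0 6 5)(1 7 12 4)(8 11)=[6, 7, 2, 3, 1, 0, 5, 12, 11, 9, 10, 8, 4]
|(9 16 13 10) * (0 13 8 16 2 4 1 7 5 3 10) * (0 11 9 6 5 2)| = 4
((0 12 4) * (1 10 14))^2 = ((0 12 4)(1 10 14))^2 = (0 4 12)(1 14 10)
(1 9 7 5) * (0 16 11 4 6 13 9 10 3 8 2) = (0 16 11 4 6 13 9 7 5 1 10 3 8 2) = [16, 10, 0, 8, 6, 1, 13, 5, 2, 7, 3, 4, 12, 9, 14, 15, 11]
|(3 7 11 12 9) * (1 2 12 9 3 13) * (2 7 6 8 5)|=30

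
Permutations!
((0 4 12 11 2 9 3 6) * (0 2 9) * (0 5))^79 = ((0 4 12 11 9 3 6 2 5))^79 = (0 2 3 11 4 5 6 9 12)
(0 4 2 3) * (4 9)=(0 9 4 2 3)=[9, 1, 3, 0, 2, 5, 6, 7, 8, 4]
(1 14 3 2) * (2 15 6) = (1 14 3 15 6 2) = [0, 14, 1, 15, 4, 5, 2, 7, 8, 9, 10, 11, 12, 13, 3, 6]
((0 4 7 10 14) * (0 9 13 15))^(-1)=(0 15 13 9 14 10 7 4)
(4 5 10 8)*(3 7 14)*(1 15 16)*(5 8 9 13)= (1 15 16)(3 7 14)(4 8)(5 10 9 13)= [0, 15, 2, 7, 8, 10, 6, 14, 4, 13, 9, 11, 12, 5, 3, 16, 1]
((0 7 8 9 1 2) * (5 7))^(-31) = (0 9 5 1 7 2 8)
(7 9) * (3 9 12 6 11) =(3 9 7 12 6 11) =[0, 1, 2, 9, 4, 5, 11, 12, 8, 7, 10, 3, 6]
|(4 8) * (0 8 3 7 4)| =6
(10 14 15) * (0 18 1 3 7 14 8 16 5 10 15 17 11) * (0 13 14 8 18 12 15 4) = (0 12 15 4)(1 3 7 8 16 5 10 18)(11 13 14 17) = [12, 3, 2, 7, 0, 10, 6, 8, 16, 9, 18, 13, 15, 14, 17, 4, 5, 11, 1]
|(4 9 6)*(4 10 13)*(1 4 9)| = |(1 4)(6 10 13 9)| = 4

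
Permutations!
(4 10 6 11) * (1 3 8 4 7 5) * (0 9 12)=(0 9 12)(1 3 8 4 10 6 11 7 5)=[9, 3, 2, 8, 10, 1, 11, 5, 4, 12, 6, 7, 0]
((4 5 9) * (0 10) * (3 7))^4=((0 10)(3 7)(4 5 9))^4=(10)(4 5 9)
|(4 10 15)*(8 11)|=|(4 10 15)(8 11)|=6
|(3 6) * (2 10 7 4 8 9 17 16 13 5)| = |(2 10 7 4 8 9 17 16 13 5)(3 6)| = 10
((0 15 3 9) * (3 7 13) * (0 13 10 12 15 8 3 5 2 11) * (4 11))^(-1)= ((0 8 3 9 13 5 2 4 11)(7 10 12 15))^(-1)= (0 11 4 2 5 13 9 3 8)(7 15 12 10)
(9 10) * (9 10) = (10) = [0, 1, 2, 3, 4, 5, 6, 7, 8, 9, 10]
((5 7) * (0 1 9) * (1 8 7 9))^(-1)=(0 9 5 7 8)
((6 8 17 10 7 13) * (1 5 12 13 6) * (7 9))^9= (1 5 12 13)(6 10)(7 17)(8 9)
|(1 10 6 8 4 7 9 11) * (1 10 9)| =8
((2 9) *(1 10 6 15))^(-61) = (1 15 6 10)(2 9)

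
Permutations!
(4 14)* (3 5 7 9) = [0, 1, 2, 5, 14, 7, 6, 9, 8, 3, 10, 11, 12, 13, 4] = (3 5 7 9)(4 14)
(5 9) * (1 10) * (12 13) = [0, 10, 2, 3, 4, 9, 6, 7, 8, 5, 1, 11, 13, 12] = (1 10)(5 9)(12 13)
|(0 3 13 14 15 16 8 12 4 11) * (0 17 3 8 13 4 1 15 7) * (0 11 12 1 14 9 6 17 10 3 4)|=16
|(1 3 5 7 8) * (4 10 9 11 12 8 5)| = |(1 3 4 10 9 11 12 8)(5 7)| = 8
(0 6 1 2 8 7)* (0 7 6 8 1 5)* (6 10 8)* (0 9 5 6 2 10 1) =(0 2)(1 10 8)(5 9) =[2, 10, 0, 3, 4, 9, 6, 7, 1, 5, 8]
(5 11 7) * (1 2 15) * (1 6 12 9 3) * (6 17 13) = (1 2 15 17 13 6 12 9 3)(5 11 7) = [0, 2, 15, 1, 4, 11, 12, 5, 8, 3, 10, 7, 9, 6, 14, 17, 16, 13]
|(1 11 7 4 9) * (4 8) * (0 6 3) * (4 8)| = 15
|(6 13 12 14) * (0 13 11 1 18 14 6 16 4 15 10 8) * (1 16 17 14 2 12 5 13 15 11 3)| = 12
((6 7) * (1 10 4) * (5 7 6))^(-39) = (10)(5 7)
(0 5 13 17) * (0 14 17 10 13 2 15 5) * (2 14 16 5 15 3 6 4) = (2 3 6 4)(5 14 17 16)(10 13) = [0, 1, 3, 6, 2, 14, 4, 7, 8, 9, 13, 11, 12, 10, 17, 15, 5, 16]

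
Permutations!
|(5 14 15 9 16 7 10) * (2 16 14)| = |(2 16 7 10 5)(9 14 15)| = 15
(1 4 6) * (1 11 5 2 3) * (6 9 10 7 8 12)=[0, 4, 3, 1, 9, 2, 11, 8, 12, 10, 7, 5, 6]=(1 4 9 10 7 8 12 6 11 5 2 3)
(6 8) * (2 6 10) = [0, 1, 6, 3, 4, 5, 8, 7, 10, 9, 2] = (2 6 8 10)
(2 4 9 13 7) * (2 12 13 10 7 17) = (2 4 9 10 7 12 13 17) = [0, 1, 4, 3, 9, 5, 6, 12, 8, 10, 7, 11, 13, 17, 14, 15, 16, 2]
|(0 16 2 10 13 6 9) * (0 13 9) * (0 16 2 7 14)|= 9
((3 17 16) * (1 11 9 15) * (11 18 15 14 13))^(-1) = ((1 18 15)(3 17 16)(9 14 13 11))^(-1) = (1 15 18)(3 16 17)(9 11 13 14)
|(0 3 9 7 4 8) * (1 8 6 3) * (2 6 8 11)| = |(0 1 11 2 6 3 9 7 4 8)| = 10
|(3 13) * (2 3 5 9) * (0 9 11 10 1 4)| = 10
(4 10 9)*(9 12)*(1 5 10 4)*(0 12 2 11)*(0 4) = (0 12 9 1 5 10 2 11 4) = [12, 5, 11, 3, 0, 10, 6, 7, 8, 1, 2, 4, 9]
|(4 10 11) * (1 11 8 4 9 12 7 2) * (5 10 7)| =|(1 11 9 12 5 10 8 4 7 2)| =10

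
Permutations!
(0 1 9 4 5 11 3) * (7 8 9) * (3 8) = [1, 7, 2, 0, 5, 11, 6, 3, 9, 4, 10, 8] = (0 1 7 3)(4 5 11 8 9)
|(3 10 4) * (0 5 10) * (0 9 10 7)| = |(0 5 7)(3 9 10 4)| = 12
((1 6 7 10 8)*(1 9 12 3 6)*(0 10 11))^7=(0 7 3 9 10 11 6 12 8)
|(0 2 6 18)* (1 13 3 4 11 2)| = |(0 1 13 3 4 11 2 6 18)| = 9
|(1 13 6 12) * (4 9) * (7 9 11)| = 4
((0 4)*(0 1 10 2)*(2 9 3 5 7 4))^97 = ((0 2)(1 10 9 3 5 7 4))^97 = (0 2)(1 4 7 5 3 9 10)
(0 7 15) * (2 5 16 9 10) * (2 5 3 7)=(0 2 3 7 15)(5 16 9 10)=[2, 1, 3, 7, 4, 16, 6, 15, 8, 10, 5, 11, 12, 13, 14, 0, 9]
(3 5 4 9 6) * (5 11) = (3 11 5 4 9 6) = [0, 1, 2, 11, 9, 4, 3, 7, 8, 6, 10, 5]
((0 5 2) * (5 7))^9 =(0 7 5 2)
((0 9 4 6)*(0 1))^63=((0 9 4 6 1))^63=(0 6 9 1 4)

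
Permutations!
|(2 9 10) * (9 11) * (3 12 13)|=12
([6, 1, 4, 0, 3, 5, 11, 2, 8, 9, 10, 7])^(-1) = (0 3 4 2 7 11 6)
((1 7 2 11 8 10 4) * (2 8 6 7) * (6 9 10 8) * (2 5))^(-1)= ((1 5 2 11 9 10 4)(6 7))^(-1)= (1 4 10 9 11 2 5)(6 7)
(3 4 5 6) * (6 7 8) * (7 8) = (3 4 5 8 6) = [0, 1, 2, 4, 5, 8, 3, 7, 6]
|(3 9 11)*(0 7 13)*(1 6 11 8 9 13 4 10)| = 18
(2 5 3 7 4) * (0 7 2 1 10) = (0 7 4 1 10)(2 5 3) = [7, 10, 5, 2, 1, 3, 6, 4, 8, 9, 0]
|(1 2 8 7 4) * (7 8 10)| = |(1 2 10 7 4)| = 5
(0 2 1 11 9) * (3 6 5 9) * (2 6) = (0 6 5 9)(1 11 3 2) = [6, 11, 1, 2, 4, 9, 5, 7, 8, 0, 10, 3]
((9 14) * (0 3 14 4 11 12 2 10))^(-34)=(0 14 4 12 10 3 9 11 2)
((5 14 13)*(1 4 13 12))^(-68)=(1 14 13)(4 12 5)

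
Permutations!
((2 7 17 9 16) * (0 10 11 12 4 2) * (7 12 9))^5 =(2 4 12)(7 17)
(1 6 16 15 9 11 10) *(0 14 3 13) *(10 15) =(0 14 3 13)(1 6 16 10)(9 11 15) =[14, 6, 2, 13, 4, 5, 16, 7, 8, 11, 1, 15, 12, 0, 3, 9, 10]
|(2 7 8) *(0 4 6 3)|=12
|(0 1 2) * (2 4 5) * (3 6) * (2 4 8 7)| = 10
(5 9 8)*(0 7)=(0 7)(5 9 8)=[7, 1, 2, 3, 4, 9, 6, 0, 5, 8]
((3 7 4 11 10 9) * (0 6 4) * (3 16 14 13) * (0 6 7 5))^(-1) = ((0 7 6 4 11 10 9 16 14 13 3 5))^(-1) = (0 5 3 13 14 16 9 10 11 4 6 7)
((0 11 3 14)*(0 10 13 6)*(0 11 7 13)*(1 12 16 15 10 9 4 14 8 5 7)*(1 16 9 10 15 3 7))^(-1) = (0 10 14 4 9 12 1 5 8 3 16)(6 13 7 11)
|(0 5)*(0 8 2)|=|(0 5 8 2)|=4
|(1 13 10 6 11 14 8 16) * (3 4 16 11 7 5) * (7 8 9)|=13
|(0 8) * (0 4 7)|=|(0 8 4 7)|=4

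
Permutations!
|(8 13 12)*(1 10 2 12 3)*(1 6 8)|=4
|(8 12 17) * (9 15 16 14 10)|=|(8 12 17)(9 15 16 14 10)|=15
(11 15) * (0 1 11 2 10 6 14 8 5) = [1, 11, 10, 3, 4, 0, 14, 7, 5, 9, 6, 15, 12, 13, 8, 2] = (0 1 11 15 2 10 6 14 8 5)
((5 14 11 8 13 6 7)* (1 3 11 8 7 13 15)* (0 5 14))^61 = (0 5)(1 8 7 3 15 14 11)(6 13)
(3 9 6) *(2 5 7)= (2 5 7)(3 9 6)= [0, 1, 5, 9, 4, 7, 3, 2, 8, 6]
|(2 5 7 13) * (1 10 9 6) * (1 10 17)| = |(1 17)(2 5 7 13)(6 10 9)| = 12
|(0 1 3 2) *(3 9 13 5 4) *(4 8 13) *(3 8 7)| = 10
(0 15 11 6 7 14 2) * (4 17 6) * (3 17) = (0 15 11 4 3 17 6 7 14 2) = [15, 1, 0, 17, 3, 5, 7, 14, 8, 9, 10, 4, 12, 13, 2, 11, 16, 6]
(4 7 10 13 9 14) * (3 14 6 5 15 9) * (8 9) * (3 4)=(3 14)(4 7 10 13)(5 15 8 9 6)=[0, 1, 2, 14, 7, 15, 5, 10, 9, 6, 13, 11, 12, 4, 3, 8]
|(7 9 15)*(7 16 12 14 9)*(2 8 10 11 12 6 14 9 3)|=11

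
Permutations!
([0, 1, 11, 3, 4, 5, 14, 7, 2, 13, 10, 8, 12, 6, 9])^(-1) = (2 8 11)(6 13 9 14)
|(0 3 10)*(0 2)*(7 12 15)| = 12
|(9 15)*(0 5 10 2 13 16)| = 6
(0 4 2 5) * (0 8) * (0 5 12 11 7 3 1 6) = (0 4 2 12 11 7 3 1 6)(5 8) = [4, 6, 12, 1, 2, 8, 0, 3, 5, 9, 10, 7, 11]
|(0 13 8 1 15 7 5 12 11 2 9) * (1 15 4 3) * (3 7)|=|(0 13 8 15 3 1 4 7 5 12 11 2 9)|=13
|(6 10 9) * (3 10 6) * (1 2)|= |(1 2)(3 10 9)|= 6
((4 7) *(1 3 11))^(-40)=(1 11 3)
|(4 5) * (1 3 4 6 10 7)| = |(1 3 4 5 6 10 7)| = 7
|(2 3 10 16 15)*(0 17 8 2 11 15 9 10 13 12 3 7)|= |(0 17 8 2 7)(3 13 12)(9 10 16)(11 15)|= 30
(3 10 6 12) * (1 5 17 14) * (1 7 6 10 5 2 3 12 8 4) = [0, 2, 3, 5, 1, 17, 8, 6, 4, 9, 10, 11, 12, 13, 7, 15, 16, 14] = (1 2 3 5 17 14 7 6 8 4)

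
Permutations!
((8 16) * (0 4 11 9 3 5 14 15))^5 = (0 5 11 15 3 4 14 9)(8 16) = ((0 4 11 9 3 5 14 15)(8 16))^5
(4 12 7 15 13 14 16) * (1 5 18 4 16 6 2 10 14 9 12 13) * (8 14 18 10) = (1 5 10 18 4 13 9 12 7 15)(2 8 14 6) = [0, 5, 8, 3, 13, 10, 2, 15, 14, 12, 18, 11, 7, 9, 6, 1, 16, 17, 4]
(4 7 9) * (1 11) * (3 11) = (1 3 11)(4 7 9) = [0, 3, 2, 11, 7, 5, 6, 9, 8, 4, 10, 1]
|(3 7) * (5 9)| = |(3 7)(5 9)| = 2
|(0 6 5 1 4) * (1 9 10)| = 7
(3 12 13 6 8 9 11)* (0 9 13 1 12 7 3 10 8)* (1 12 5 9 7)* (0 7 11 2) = [11, 5, 0, 1, 4, 9, 7, 3, 13, 2, 8, 10, 12, 6] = (0 11 10 8 13 6 7 3 1 5 9 2)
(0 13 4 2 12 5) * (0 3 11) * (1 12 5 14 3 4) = (0 13 1 12 14 3 11)(2 5 4) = [13, 12, 5, 11, 2, 4, 6, 7, 8, 9, 10, 0, 14, 1, 3]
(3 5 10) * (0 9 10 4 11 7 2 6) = (0 9 10 3 5 4 11 7 2 6) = [9, 1, 6, 5, 11, 4, 0, 2, 8, 10, 3, 7]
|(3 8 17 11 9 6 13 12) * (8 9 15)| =|(3 9 6 13 12)(8 17 11 15)| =20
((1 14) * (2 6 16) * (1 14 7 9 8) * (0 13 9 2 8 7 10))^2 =((0 13 9 7 2 6 16 8 1 10))^2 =(0 9 2 16 1)(6 8 10 13 7)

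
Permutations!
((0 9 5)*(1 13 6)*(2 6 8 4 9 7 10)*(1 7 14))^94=((0 14 1 13 8 4 9 5)(2 6 7 10))^94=(0 9 8 1)(2 7)(4 13 14 5)(6 10)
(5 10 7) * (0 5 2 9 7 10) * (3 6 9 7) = [5, 1, 7, 6, 4, 0, 9, 2, 8, 3, 10] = (10)(0 5)(2 7)(3 6 9)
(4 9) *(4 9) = (9) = [0, 1, 2, 3, 4, 5, 6, 7, 8, 9]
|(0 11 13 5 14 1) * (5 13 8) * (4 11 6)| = 8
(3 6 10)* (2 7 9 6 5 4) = (2 7 9 6 10 3 5 4) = [0, 1, 7, 5, 2, 4, 10, 9, 8, 6, 3]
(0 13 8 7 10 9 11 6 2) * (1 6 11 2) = [13, 6, 0, 3, 4, 5, 1, 10, 7, 2, 9, 11, 12, 8] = (0 13 8 7 10 9 2)(1 6)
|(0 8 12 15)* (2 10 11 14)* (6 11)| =20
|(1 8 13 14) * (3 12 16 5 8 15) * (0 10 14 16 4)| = 8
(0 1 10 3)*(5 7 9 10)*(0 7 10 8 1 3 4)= (0 3 7 9 8 1 5 10 4)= [3, 5, 2, 7, 0, 10, 6, 9, 1, 8, 4]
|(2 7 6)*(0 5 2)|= |(0 5 2 7 6)|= 5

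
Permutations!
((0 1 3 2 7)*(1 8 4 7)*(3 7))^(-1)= ((0 8 4 3 2 1 7))^(-1)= (0 7 1 2 3 4 8)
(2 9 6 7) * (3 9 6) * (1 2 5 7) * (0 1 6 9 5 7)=(0 1 2 9 3 5)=[1, 2, 9, 5, 4, 0, 6, 7, 8, 3]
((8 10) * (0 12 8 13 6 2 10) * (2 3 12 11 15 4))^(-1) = (0 8 12 3 6 13 10 2 4 15 11)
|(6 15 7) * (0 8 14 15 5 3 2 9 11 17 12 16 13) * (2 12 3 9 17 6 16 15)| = 44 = |(0 8 14 2 17 3 12 15 7 16 13)(5 9 11 6)|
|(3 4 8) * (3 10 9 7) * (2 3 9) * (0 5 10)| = |(0 5 10 2 3 4 8)(7 9)| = 14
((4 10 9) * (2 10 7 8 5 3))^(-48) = (10)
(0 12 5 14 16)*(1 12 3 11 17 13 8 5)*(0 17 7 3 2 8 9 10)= (0 2 8 5 14 16 17 13 9 10)(1 12)(3 11 7)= [2, 12, 8, 11, 4, 14, 6, 3, 5, 10, 0, 7, 1, 9, 16, 15, 17, 13]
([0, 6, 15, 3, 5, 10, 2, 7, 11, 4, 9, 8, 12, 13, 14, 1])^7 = (1 15 2 6)(4 9 10 5)(8 11)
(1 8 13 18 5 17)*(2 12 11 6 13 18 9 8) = (1 2 12 11 6 13 9 8 18 5 17) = [0, 2, 12, 3, 4, 17, 13, 7, 18, 8, 10, 6, 11, 9, 14, 15, 16, 1, 5]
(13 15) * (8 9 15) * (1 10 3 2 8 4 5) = (1 10 3 2 8 9 15 13 4 5) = [0, 10, 8, 2, 5, 1, 6, 7, 9, 15, 3, 11, 12, 4, 14, 13]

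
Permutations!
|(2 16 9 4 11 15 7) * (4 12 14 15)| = 14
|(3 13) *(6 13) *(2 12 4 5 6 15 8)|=9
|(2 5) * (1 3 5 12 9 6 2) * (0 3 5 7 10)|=4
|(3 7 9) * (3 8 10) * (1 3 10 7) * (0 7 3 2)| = |(10)(0 7 9 8 3 1 2)| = 7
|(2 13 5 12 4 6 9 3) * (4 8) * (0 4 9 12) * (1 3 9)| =10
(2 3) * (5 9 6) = (2 3)(5 9 6) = [0, 1, 3, 2, 4, 9, 5, 7, 8, 6]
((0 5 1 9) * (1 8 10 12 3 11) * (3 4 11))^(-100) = (0 9 1 11 4 12 10 8 5)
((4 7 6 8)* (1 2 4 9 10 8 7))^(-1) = (1 4 2)(6 7)(8 10 9)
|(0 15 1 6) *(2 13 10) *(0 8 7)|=6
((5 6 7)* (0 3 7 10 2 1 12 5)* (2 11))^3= ((0 3 7)(1 12 5 6 10 11 2))^3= (1 6 2 5 11 12 10)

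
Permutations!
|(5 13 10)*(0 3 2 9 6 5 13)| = |(0 3 2 9 6 5)(10 13)| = 6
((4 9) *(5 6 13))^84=((4 9)(5 6 13))^84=(13)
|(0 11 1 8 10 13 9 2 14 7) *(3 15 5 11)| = 13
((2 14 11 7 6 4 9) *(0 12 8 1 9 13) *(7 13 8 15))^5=((0 12 15 7 6 4 8 1 9 2 14 11 13))^5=(0 4 14 15 1 13 6 2 12 8 11 7 9)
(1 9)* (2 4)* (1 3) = (1 9 3)(2 4) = [0, 9, 4, 1, 2, 5, 6, 7, 8, 3]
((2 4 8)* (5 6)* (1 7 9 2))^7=(1 7 9 2 4 8)(5 6)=((1 7 9 2 4 8)(5 6))^7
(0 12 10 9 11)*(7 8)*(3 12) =(0 3 12 10 9 11)(7 8) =[3, 1, 2, 12, 4, 5, 6, 8, 7, 11, 9, 0, 10]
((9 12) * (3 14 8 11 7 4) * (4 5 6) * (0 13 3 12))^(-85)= ((0 13 3 14 8 11 7 5 6 4 12 9))^(-85)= (0 9 12 4 6 5 7 11 8 14 3 13)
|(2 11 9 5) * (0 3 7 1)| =4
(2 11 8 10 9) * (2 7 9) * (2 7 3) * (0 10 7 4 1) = (0 10 4 1)(2 11 8 7 9 3) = [10, 0, 11, 2, 1, 5, 6, 9, 7, 3, 4, 8]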